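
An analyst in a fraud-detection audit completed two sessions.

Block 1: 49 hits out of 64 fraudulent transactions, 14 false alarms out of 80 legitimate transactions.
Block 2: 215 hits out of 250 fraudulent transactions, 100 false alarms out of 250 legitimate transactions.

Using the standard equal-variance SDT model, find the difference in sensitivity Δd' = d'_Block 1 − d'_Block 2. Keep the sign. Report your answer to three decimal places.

Block 1: z(0.7656) = 0.7244, z(0.1750) = -0.9346, d' = 1.6590
Block 2: z(0.8600) = 1.0803, z(0.4000) = -0.2533, d' = 1.3336
Δd' = d'_Block 1 − d'_Block 2 = 1.6590 − 1.3336 = 0.3254
Block 1 has the higher sensitivity.

Δd' = 0.325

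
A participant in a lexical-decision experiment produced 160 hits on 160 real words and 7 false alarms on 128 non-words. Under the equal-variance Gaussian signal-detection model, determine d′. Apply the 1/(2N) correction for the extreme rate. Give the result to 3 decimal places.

d′ = 4.335

The hit rate is 160/160 = 1, so apply the 1/(2N) correction: H → 1 − 1/(2·160) = 0.99687.
z(H) = z(0.99687) = 2.7338
z(FA) = z(0.05469) = -1.6010
d' = 2.7338 − (-1.6010) = 4.3348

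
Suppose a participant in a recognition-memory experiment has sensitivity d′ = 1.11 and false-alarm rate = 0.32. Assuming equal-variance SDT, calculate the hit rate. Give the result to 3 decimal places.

z(false-alarm rate) = z(0.32) = -0.4677
z(H) = z(FA) + d' = -0.4677 + 1.11 = 0.6423
hit rate = Φ(0.6423) = 0.7397

hit rate = 0.740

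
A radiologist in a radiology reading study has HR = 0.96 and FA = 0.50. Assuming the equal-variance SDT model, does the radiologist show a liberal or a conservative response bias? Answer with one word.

liberal

z(H) = 1.751, z(FA) = 0.000
c = −½·(z(H) + z(FA)) = -0.8755
c < 0 → liberal criterion (biased toward responding “yes”).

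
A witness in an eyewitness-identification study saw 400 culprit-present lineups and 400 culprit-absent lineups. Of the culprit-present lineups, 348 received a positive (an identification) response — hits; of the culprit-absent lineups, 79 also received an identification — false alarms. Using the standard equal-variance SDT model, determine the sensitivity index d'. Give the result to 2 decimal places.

H = 348/400 = 0.8700
FA = 79/400 = 0.1975
z(H) = z(0.8700) = 1.1264
z(FA) = z(0.1975) = -0.8506
d' = z(H) − z(FA) = 1.1264 − (-0.8506) = 1.9770

d' = 1.98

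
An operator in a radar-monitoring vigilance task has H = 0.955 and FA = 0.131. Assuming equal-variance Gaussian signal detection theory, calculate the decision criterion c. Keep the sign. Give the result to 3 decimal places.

z(H) = 1.6954
z(FA) = -1.1217
c = −½·[z(H) + z(FA)] = −0.5 × (1.6954 + (-1.1217)) = -0.28685
c < 0: the operator has a liberal response bias.

c = -0.287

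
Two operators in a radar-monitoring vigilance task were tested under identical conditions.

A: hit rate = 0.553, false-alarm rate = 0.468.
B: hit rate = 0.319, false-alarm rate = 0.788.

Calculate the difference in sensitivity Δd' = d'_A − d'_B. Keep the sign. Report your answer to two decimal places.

Δd' = 1.48

A: z(0.553) = 0.133, z(0.468) = -0.080, d' = 0.213
B: z(0.319) = -0.470, z(0.788) = 0.800, d' = -1.270
Δd' = d'_A − d'_B = 0.213 − (-1.270) = 1.483
A has the higher sensitivity.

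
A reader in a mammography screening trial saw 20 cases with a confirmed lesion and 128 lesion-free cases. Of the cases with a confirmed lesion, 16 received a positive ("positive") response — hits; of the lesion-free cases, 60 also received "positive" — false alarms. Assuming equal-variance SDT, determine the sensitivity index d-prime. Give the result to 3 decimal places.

d-prime = 0.920

H = 16/20 = 0.8000
FA = 60/128 = 0.4688
z(H) = 0.8416
z(FA) = -0.0783
d' = z(H) − z(FA) = 0.8416 − (-0.0783) = 0.9199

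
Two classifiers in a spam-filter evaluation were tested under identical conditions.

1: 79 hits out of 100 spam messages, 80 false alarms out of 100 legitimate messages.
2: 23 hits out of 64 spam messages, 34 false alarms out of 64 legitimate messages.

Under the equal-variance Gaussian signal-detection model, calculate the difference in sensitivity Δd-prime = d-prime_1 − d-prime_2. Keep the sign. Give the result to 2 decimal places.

1: z(0.7900) = 0.806, z(0.8000) = 0.842, d' = -0.036
2: z(0.3594) = -0.360, z(0.5312) = 0.078, d' = -0.438
Δd' = d'_1 − d'_2 = -0.036 − (-0.438) = 0.402
1 has the higher sensitivity.

Δd-prime = 0.40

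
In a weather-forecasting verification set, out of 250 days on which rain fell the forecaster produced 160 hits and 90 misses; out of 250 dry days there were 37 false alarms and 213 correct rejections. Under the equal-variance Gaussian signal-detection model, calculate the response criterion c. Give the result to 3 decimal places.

c = 0.343

H = 160/250 = 0.6400
FA = 37/250 = 0.1480
Φ⁻¹(H) = Φ⁻¹(0.6400) = 0.3585
Φ⁻¹(FA) = Φ⁻¹(0.1480) = -1.0450
c = −½·[z(H) + z(FA)] = −0.5 × (0.3585 + (-1.0450)) = 0.34325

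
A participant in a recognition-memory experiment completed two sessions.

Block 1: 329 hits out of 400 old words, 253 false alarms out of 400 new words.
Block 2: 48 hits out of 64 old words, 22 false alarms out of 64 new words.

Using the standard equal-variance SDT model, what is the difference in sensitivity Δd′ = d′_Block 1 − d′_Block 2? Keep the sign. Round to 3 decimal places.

Block 1: z(0.8225) = 0.9249, z(0.6325) = 0.3385, d' = 0.5864
Block 2: z(0.7500) = 0.6745, z(0.3438) = -0.4021, d' = 1.0766
Δd' = d'_Block 1 − d'_Block 2 = 0.5864 − 1.0766 = -0.4902
Block 2 has the higher sensitivity.

Δd′ = -0.490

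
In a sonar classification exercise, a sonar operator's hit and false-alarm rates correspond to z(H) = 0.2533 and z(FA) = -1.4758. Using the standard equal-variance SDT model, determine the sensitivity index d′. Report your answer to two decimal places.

d′ = 1.73

d' = z(H) − z(FA) = 0.2533 − (-1.4758) = 1.7291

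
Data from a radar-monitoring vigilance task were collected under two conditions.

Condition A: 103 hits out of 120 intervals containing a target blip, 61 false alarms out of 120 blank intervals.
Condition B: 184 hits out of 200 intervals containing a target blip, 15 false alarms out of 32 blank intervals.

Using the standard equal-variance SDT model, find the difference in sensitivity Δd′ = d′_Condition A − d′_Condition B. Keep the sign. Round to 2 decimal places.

Condition A: z(0.8583) = 1.073, z(0.5083) = 0.021, d' = 1.052
Condition B: z(0.9200) = 1.405, z(0.4688) = -0.078, d' = 1.483
Δd' = d'_Condition A − d'_Condition B = 1.052 − 1.483 = -0.431
Condition B has the higher sensitivity.

Δd′ = -0.43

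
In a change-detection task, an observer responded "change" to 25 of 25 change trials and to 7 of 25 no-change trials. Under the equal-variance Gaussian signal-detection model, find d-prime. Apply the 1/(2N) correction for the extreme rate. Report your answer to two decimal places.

The hit rate is 25/25 = 1, so apply the 1/(2N) correction: H → 1 − 1/(2·25) = 0.98000.
z(H) = z(0.98000) = 2.054
z(FA) = z(0.28000) = -0.583
d' = 2.054 − (-0.583) = 2.637

d-prime = 2.64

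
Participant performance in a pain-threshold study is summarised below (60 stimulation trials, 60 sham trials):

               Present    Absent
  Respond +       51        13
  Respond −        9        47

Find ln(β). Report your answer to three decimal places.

ln β = -0.230

H = 51/60 = 0.8500
FA = 13/60 = 0.2167
Φ⁻¹(0.8500) = 1.0364, Φ⁻¹(0.2167) = -0.7834
ln β = −½·[z(H)² − z(FA)²] = −0.5 × (1.0741 − 0.6137) = -0.2302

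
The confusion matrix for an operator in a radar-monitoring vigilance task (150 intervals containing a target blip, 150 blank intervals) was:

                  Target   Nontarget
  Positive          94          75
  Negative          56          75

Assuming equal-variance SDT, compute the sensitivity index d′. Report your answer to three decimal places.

H = 94/150 = 0.6267
FA = 75/150 = 0.5000
z(H) = 0.3231
z(FA) = 0.0000
d' = z(H) − z(FA) = 0.3231 − 0.0000 = 0.3231

d′ = 0.323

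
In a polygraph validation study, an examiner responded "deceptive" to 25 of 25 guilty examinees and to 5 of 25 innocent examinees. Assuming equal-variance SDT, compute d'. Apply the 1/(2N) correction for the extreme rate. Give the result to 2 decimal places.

d' = 2.90

The hit rate is 25/25 = 1, so apply the 1/(2N) correction: H → 1 − 1/(2·25) = 0.98000.
z(H) = z(0.98000) = 2.054
z(FA) = z(0.20000) = -0.842
d' = 2.054 − (-0.842) = 2.896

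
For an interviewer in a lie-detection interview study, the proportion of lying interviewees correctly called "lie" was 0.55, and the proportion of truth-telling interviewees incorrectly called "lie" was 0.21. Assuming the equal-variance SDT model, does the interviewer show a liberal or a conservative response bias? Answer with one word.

z(H) = 0.126, z(FA) = -0.806
c = −½·(z(H) + z(FA)) = 0.340
c > 0 → conservative criterion (biased toward responding “no”).

conservative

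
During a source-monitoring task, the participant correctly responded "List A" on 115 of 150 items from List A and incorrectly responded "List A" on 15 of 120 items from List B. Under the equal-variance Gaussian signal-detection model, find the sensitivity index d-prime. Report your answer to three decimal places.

H = 115/150 = 0.7667
FA = 15/120 = 0.1250
Φ⁻¹(H) = 0.7280
Φ⁻¹(FA) = -1.1503
d' = z(H) − z(FA) = 0.7280 − (-1.1503) = 1.8783

d-prime = 1.878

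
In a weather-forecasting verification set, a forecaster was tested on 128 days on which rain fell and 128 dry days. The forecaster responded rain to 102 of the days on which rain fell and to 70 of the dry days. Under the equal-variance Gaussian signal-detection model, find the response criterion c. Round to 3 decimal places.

H = 102/128 = 0.7969
FA = 70/128 = 0.5469
z(H) = 0.8306
z(FA) = 0.1178
c = −½·[z(H) + z(FA)] = −0.5 × (0.8306 + 0.1178) = -0.4742
c < 0: the forecaster has a liberal response bias.

c = -0.474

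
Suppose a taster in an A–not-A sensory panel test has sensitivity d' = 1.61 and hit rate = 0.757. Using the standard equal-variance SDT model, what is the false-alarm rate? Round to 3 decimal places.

z(hit rate) = z(0.757) = 0.6967
z(FA) = z(H) − d' = 0.6967 − 1.61 = -0.9133
false-alarm rate = Φ(-0.9133) = 0.1805

false-alarm rate = 0.181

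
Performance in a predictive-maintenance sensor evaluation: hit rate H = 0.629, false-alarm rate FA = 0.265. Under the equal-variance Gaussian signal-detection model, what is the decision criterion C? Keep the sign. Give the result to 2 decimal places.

C = 0.15

z(0.629) = 0.3292, z(0.265) = -0.6280
c = −½·[z(H) + z(FA)] = −0.5 × (0.3292 + (-0.6280)) = 0.1494
c > 0: the model has a conservative response bias.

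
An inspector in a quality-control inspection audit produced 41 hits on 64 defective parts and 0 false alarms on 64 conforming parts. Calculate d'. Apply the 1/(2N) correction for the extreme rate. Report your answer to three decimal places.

The false-alarm rate is 0/64 = 0, so apply the 1/(2N) correction: FA → 1/(2·64) = 0.00781.
z(H) = z(0.64062) = 0.3601
z(FA) = z(0.00781) = -2.4177
d' = 0.3601 − (-2.4177) = 2.7778

d' = 2.778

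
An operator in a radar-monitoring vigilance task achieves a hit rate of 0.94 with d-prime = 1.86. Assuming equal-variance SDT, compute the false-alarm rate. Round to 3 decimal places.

false-alarm rate = 0.380

z(hit rate) = z(0.94) = 1.5548
z(FA) = z(H) − d' = 1.5548 − 1.86 = -0.3052
false-alarm rate = Φ(-0.3052) = 0.3801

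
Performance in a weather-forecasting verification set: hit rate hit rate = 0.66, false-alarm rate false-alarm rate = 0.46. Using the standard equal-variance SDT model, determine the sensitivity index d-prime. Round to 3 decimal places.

d-prime = 0.513

Φ⁻¹(0.66) = 0.4125, Φ⁻¹(0.46) = -0.1004
d' = z(H) − z(FA) = 0.4125 − (-0.1004) = 0.5129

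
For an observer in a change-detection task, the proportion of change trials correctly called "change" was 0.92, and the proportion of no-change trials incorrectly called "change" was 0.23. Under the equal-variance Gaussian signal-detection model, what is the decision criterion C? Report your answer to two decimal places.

Φ⁻¹(H) = 1.405
Φ⁻¹(FA) = -0.739
c = −½·[z(H) + z(FA)] = −0.5 × (1.405 + (-0.739)) = -0.333

C = -0.33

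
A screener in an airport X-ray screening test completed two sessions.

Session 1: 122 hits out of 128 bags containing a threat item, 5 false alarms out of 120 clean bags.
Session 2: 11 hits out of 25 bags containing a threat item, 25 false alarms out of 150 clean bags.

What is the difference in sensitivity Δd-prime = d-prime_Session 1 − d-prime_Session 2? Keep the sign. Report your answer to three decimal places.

Session 1: z(0.9531) = 1.6757, z(0.0417) = -1.7313, d' = 3.4070
Session 2: z(0.4400) = -0.1510, z(0.1667) = -0.9673, d' = 0.8163
Δd' = d'_Session 1 − d'_Session 2 = 3.4070 − 0.8163 = 2.5907
Session 1 has the higher sensitivity.

Δd-prime = 2.591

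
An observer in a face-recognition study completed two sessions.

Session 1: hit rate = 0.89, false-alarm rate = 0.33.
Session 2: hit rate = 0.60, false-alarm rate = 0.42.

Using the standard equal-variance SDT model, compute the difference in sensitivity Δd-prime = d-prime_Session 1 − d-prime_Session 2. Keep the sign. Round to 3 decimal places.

Session 1: z(0.89) = 1.2265, z(0.33) = -0.4399, d' = 1.6664
Session 2: z(0.60) = 0.2533, z(0.42) = -0.2019, d' = 0.4552
Δd' = d'_Session 1 − d'_Session 2 = 1.6664 − 0.4552 = 1.2112
Session 1 has the higher sensitivity.

Δd-prime = 1.211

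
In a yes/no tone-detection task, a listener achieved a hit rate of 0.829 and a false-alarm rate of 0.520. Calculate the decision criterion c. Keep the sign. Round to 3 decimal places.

Φ⁻¹(H) = Φ⁻¹(0.829) = 0.9502
Φ⁻¹(FA) = Φ⁻¹(0.520) = 0.0502
c = −½·[z(H) + z(FA)] = −0.5 × (0.9502 + 0.0502) = -0.5002
c < 0: the listener has a liberal response bias.

c = -0.500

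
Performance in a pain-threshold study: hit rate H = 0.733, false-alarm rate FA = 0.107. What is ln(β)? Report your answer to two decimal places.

ln β = 0.58

z(0.733) = 0.622, z(0.107) = -1.243
ln β = −½·[z(H)² − z(FA)²] = −0.5 × (0.387 − 1.545) = 0.579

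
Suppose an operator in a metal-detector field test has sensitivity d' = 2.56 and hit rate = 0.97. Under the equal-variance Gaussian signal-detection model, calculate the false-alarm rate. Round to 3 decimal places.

z(hit rate) = z(0.97) = 1.8808
z(FA) = z(H) − d' = 1.8808 − 2.56 = -0.6792
false-alarm rate = Φ(-0.6792) = 0.2485

false-alarm rate = 0.249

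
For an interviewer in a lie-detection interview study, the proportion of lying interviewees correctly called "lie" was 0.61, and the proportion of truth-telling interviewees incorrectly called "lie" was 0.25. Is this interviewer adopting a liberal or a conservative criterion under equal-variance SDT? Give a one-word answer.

conservative

z(H) = 0.279, z(FA) = -0.674
c = −½·(z(H) + z(FA)) = 0.1975
c > 0 → conservative criterion (biased toward responding “no”).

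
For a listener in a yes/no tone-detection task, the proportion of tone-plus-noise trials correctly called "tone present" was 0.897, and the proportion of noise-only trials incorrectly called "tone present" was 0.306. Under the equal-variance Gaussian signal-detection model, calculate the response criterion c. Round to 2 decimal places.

Φ⁻¹(0.897) = 1.2646, Φ⁻¹(0.306) = -0.5072
c = −½·[z(H) + z(FA)] = −0.5 × (1.2646 + (-0.5072)) = -0.3787
c < 0: the listener has a liberal response bias.

c = -0.38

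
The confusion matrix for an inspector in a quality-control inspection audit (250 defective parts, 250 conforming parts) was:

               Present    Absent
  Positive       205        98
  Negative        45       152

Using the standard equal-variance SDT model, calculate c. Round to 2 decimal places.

H = 205/250 = 0.8200
FA = 98/250 = 0.3920
z(H) = z(0.8200) = 0.915
z(FA) = z(0.3920) = -0.274
c = −½·[z(H) + z(FA)] = −0.5 × (0.915 + (-0.274)) = -0.3205

c = -0.32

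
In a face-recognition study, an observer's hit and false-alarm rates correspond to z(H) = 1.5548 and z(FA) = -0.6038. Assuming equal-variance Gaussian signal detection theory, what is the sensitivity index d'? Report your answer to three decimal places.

d' = 2.159

d' = z(H) − z(FA) = 1.5548 − (-0.6038) = 2.1586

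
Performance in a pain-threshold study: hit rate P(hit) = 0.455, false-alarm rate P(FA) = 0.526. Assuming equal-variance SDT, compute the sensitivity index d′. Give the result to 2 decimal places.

d′ = -0.18

z(H) = -0.113
z(FA) = 0.065
d' = z(H) − z(FA) = -0.113 − 0.065 = -0.178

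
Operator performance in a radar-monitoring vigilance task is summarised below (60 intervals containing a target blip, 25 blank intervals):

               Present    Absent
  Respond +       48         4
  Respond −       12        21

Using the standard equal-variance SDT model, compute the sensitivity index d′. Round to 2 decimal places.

d′ = 1.84

H = 48/60 = 0.8000
FA = 4/25 = 0.1600
z(0.8000) = 0.842, z(0.1600) = -0.994
d' = z(H) − z(FA) = 0.842 − (-0.994) = 1.836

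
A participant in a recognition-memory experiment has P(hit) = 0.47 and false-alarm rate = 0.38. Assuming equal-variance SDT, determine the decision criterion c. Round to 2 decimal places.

z(H) = z(0.47) = -0.0753
z(FA) = z(0.38) = -0.3055
c = −½·[z(H) + z(FA)] = −0.5 × (-0.0753 + (-0.3055)) = 0.1904

c = 0.19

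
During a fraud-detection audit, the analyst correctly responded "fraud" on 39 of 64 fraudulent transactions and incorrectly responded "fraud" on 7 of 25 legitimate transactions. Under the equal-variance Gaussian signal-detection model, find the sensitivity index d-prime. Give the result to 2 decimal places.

d-prime = 0.86

H = 39/64 = 0.6094
FA = 7/25 = 0.2800
z(H) = 0.2778
z(FA) = -0.5828
d' = z(H) − z(FA) = 0.2778 − (-0.5828) = 0.8606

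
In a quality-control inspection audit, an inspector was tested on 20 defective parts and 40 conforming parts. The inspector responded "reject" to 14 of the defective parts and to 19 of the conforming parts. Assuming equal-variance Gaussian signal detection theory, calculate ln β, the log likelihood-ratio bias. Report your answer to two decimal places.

ln β = -0.14

H = 14/20 = 0.7000
FA = 19/40 = 0.4750
Φ⁻¹(H) = Φ⁻¹(0.7000) = 0.524
Φ⁻¹(FA) = Φ⁻¹(0.4750) = -0.063
ln β = −½·[z(H)² − z(FA)²] = −0.5 × (0.275 − 0.004) = -0.1355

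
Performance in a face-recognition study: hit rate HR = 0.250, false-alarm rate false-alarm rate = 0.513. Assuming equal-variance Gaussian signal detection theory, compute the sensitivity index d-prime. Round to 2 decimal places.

z(H) = z(0.250) = -0.674
z(FA) = z(0.513) = 0.033
d' = z(H) − z(FA) = -0.674 − 0.033 = -0.707

d-prime = -0.71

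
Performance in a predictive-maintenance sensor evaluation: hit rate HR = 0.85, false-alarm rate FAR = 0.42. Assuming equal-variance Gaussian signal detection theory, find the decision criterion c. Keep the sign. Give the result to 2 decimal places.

c = -0.42

z(0.85) = 1.0364, z(0.42) = -0.2019
c = −½·[z(H) + z(FA)] = −0.5 × (1.0364 + (-0.2019)) = -0.41725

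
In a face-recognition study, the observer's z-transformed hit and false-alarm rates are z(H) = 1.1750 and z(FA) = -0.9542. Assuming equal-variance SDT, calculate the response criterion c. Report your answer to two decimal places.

c = -0.11

c = −½·[z(H) + z(FA)] = −½·(1.1750 + (-0.9542)) = -0.1104
c < 0: the observer has a liberal response bias.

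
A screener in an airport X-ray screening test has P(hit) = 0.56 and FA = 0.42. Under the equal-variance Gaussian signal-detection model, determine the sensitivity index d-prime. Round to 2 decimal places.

d-prime = 0.35

Φ⁻¹(H) = Φ⁻¹(0.56) = 0.1510
Φ⁻¹(FA) = Φ⁻¹(0.42) = -0.2019
d' = z(H) − z(FA) = 0.1510 − (-0.2019) = 0.3529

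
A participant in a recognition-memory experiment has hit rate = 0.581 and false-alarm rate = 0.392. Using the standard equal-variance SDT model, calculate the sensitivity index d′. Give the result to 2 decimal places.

Φ⁻¹(H) = Φ⁻¹(0.581) = 0.204
Φ⁻¹(FA) = Φ⁻¹(0.392) = -0.274
d' = z(H) − z(FA) = 0.204 − (-0.274) = 0.478

d′ = 0.48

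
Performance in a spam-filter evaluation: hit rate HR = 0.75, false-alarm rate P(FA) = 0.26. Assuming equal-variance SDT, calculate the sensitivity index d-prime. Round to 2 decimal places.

Φ⁻¹(H) = 0.674
Φ⁻¹(FA) = -0.643
d' = z(H) − z(FA) = 0.674 − (-0.643) = 1.317

d-prime = 1.32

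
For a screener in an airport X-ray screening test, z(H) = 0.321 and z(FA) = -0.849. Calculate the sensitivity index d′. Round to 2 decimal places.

d' = z(H) − z(FA) = 0.321 − (-0.849) = 1.170

d′ = 1.17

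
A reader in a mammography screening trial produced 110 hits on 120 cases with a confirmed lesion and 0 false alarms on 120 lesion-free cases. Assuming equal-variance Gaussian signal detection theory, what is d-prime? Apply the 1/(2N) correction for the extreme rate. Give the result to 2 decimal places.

d-prime = 4.02

The false-alarm rate is 0/120 = 0, so apply the 1/(2N) correction: FA → 1/(2·120) = 0.00417.
z(H) = z(0.91667) = 1.383
z(FA) = z(0.00417) = -2.638
d' = 1.383 − (-2.638) = 4.021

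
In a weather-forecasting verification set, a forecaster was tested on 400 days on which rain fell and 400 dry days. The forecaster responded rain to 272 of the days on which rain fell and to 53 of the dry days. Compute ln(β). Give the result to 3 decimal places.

H = 272/400 = 0.6800
FA = 53/400 = 0.1325
z(H) = 0.4677
z(FA) = -1.1147
ln β = −½·[z(H)² − z(FA)²] = −0.5 × (0.2187 − 1.2426) = 0.51195

ln β = 0.512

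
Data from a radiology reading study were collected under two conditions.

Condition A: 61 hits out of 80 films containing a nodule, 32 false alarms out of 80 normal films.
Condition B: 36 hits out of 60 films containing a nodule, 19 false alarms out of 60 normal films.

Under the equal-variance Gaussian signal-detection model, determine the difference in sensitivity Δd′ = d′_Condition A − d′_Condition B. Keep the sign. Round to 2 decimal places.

Δd′ = 0.24

Condition A: z(0.7625) = 0.714, z(0.4000) = -0.253, d' = 0.967
Condition B: z(0.6000) = 0.253, z(0.3167) = -0.477, d' = 0.730
Δd' = d'_Condition A − d'_Condition B = 0.967 − 0.730 = 0.237
Condition A has the higher sensitivity.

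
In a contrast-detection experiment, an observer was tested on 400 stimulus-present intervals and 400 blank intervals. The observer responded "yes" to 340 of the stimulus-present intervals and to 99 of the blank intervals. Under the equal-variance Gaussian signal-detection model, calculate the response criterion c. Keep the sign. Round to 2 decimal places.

c = -0.18

H = 340/400 = 0.8500
FA = 99/400 = 0.2475
z(H) = 1.0364
z(FA) = -0.6824
c = −½·[z(H) + z(FA)] = −0.5 × (1.0364 + (-0.6824)) = -0.1770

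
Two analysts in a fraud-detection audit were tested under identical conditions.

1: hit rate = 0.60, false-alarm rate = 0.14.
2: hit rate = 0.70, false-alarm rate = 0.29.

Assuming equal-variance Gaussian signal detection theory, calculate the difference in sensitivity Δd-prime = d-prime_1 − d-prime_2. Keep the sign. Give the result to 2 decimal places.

1: z(0.60) = 0.253, z(0.14) = -1.080, d' = 1.333
2: z(0.70) = 0.524, z(0.29) = -0.553, d' = 1.077
Δd' = d'_1 − d'_2 = 1.333 − 1.077 = 0.256
1 has the higher sensitivity.

Δd-prime = 0.26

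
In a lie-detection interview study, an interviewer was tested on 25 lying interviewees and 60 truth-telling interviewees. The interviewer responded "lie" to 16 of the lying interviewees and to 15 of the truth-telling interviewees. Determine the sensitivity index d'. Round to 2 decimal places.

d' = 1.03

H = 16/25 = 0.6400
FA = 15/60 = 0.2500
z(H) = z(0.6400) = 0.358
z(FA) = z(0.2500) = -0.674
d' = z(H) − z(FA) = 0.358 − (-0.674) = 1.032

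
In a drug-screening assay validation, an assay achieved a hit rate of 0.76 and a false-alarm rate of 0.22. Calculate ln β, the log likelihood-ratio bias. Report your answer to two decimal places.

Φ⁻¹(H) = Φ⁻¹(0.76) = 0.706
Φ⁻¹(FA) = Φ⁻¹(0.22) = -0.772
ln β = −½·[z(H)² − z(FA)²] = −0.5 × (0.498 − 0.596) = 0.049

ln β = 0.05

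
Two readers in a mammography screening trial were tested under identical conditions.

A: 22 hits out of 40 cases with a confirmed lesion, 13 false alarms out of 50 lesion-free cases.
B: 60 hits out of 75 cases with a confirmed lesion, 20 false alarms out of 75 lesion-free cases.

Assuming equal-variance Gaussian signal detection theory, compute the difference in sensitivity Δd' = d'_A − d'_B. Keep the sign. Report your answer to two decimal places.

A: z(0.5500) = 0.126, z(0.2600) = -0.643, d' = 0.769
B: z(0.8000) = 0.842, z(0.2667) = -0.623, d' = 1.465
Δd' = d'_A − d'_B = 0.769 − 1.465 = -0.696
B has the higher sensitivity.

Δd' = -0.70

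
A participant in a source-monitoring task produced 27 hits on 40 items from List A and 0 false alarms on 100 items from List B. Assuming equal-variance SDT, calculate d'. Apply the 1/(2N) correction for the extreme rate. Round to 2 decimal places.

d' = 3.03

The false-alarm rate is 0/100 = 0, so apply the 1/(2N) correction: FA → 1/(2·100) = 0.00500.
z(H) = z(0.67500) = 0.454
z(FA) = z(0.00500) = -2.576
d' = 0.454 − (-2.576) = 3.030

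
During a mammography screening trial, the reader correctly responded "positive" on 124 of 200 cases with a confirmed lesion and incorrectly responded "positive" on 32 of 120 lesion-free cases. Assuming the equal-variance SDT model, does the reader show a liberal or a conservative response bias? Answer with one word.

conservative

z(H) = 0.305, z(FA) = -0.623
c = −½·(z(H) + z(FA)) = 0.159
c > 0 → conservative criterion (biased toward responding “no”).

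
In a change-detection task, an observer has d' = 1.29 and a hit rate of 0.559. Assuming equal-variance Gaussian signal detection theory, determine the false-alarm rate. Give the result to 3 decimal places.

z(hit rate) = z(0.559) = 0.1484
z(FA) = z(H) − d' = 0.1484 − 1.29 = -1.1416
false-alarm rate = Φ(-1.1416) = 0.1268

false-alarm rate = 0.127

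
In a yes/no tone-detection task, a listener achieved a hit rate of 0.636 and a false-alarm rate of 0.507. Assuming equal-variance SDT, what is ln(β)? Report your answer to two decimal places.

Φ⁻¹(H) = Φ⁻¹(0.636) = 0.348
Φ⁻¹(FA) = Φ⁻¹(0.507) = 0.018
ln β = −½·[z(H)² − z(FA)²] = −0.5 × (0.121 − 0.000) = -0.0605

ln β = -0.06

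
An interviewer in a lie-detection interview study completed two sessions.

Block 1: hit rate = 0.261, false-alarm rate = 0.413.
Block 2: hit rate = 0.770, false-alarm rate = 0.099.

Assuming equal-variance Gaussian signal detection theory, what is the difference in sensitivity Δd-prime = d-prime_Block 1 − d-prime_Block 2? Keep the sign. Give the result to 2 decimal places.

Δd-prime = -2.45

Block 1: z(0.261) = -0.640, z(0.413) = -0.220, d' = -0.420
Block 2: z(0.770) = 0.739, z(0.099) = -1.287, d' = 2.026
Δd' = d'_Block 1 − d'_Block 2 = -0.420 − 2.026 = -2.446
Block 2 has the higher sensitivity.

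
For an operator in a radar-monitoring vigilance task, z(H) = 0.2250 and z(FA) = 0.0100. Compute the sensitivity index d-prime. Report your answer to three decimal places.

d-prime = 0.215

d' = z(H) − z(FA) = 0.2250 − 0.0100 = 0.2150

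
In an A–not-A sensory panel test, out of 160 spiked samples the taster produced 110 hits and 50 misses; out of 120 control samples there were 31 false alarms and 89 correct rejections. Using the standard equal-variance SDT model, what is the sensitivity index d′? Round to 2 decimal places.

H = 110/160 = 0.6875
FA = 31/120 = 0.2583
z(H) = z(0.6875) = 0.489
z(FA) = z(0.2583) = -0.649
d' = z(H) − z(FA) = 0.489 − (-0.649) = 1.138

d′ = 1.14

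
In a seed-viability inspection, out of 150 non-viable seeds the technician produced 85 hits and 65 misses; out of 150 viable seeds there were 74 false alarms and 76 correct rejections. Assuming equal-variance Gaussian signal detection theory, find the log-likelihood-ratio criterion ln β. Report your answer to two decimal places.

H = 85/150 = 0.5667
FA = 74/150 = 0.4933
Φ⁻¹(H) = Φ⁻¹(0.5667) = 0.168
Φ⁻¹(FA) = Φ⁻¹(0.4933) = -0.017
ln β = −½·[z(H)² − z(FA)²] = −0.5 × (0.028 − 0.000) = -0.014

ln β = -0.01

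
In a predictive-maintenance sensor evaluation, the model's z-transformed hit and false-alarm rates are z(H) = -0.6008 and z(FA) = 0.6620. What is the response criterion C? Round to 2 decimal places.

c = −½·[z(H) + z(FA)] = −½·(-0.6008 + 0.6620) = -0.0306
c < 0: the model has a liberal response bias.

C = -0.03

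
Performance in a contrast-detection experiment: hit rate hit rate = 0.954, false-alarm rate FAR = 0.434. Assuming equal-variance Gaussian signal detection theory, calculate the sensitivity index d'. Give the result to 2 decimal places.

z(H) = 1.685
z(FA) = -0.166
d' = z(H) − z(FA) = 1.685 − (-0.166) = 1.851

d' = 1.85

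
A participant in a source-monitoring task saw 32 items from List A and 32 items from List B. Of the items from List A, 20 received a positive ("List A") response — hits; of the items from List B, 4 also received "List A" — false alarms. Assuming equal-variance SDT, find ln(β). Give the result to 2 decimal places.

ln β = 0.61

H = 20/32 = 0.6250
FA = 4/32 = 0.1250
z(H) = 0.319
z(FA) = -1.150
ln β = −½·[z(H)² − z(FA)²] = −0.5 × (0.102 − 1.323) = 0.6105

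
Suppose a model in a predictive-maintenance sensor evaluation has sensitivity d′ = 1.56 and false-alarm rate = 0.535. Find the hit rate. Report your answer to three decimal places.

z(false-alarm rate) = z(0.535) = 0.0878
z(H) = z(FA) + d' = 0.0878 + 1.56 = 1.6478
hit rate = Φ(1.6478) = 0.9503

hit rate = 0.950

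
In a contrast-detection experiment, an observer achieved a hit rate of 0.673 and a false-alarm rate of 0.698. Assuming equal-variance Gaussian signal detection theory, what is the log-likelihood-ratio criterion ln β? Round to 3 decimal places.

ln β = 0.034

Φ⁻¹(0.673) = 0.4482, Φ⁻¹(0.698) = 0.5187
ln β = −½·[z(H)² − z(FA)²] = −0.5 × (0.2009 − 0.2690) = 0.03405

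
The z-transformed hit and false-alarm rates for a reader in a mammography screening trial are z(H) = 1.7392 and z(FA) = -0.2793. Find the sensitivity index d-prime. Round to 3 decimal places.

d-prime = 2.019

d' = z(H) − z(FA) = 1.7392 − (-0.2793) = 2.0185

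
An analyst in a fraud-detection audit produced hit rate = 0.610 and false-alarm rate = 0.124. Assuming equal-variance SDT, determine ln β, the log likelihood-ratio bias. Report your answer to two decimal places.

ln β = 0.63

Φ⁻¹(H) = 0.279
Φ⁻¹(FA) = -1.155
ln β = −½·[z(H)² − z(FA)²] = −0.5 × (0.078 − 1.334) = 0.628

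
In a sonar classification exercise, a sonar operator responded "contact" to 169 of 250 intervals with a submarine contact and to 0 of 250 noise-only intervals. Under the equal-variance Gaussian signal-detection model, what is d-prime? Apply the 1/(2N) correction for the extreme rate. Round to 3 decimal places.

d-prime = 3.335

The false-alarm rate is 0/250 = 0, so apply the 1/(2N) correction: FA → 1/(2·250) = 0.00200.
z(H) = z(0.67600) = 0.4565
z(FA) = z(0.00200) = -2.8782
d' = 0.4565 − (-2.8782) = 3.3347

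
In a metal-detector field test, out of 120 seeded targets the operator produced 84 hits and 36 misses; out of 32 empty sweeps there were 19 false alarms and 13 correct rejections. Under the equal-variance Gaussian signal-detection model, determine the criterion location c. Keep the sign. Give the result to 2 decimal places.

c = -0.38

H = 84/120 = 0.7000
FA = 19/32 = 0.5938
z(H) = 0.524
z(FA) = 0.237
c = −½·[z(H) + z(FA)] = −0.5 × (0.524 + 0.237) = -0.3805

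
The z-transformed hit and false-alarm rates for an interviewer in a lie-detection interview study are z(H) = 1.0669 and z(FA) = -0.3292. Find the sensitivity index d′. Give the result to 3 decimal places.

d′ = 1.396

d' = z(H) − z(FA) = 1.0669 − (-0.3292) = 1.3961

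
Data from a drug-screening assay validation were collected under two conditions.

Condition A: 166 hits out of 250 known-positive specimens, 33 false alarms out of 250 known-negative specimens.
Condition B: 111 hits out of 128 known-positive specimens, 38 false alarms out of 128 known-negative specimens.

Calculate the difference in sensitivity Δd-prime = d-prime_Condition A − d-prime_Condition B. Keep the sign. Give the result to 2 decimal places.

Condition A: z(0.6640) = 0.423, z(0.1320) = -1.117, d' = 1.540
Condition B: z(0.8672) = 1.113, z(0.2969) = -0.533, d' = 1.646
Δd' = d'_Condition A − d'_Condition B = 1.540 − 1.646 = -0.106
Condition B has the higher sensitivity.

Δd-prime = -0.11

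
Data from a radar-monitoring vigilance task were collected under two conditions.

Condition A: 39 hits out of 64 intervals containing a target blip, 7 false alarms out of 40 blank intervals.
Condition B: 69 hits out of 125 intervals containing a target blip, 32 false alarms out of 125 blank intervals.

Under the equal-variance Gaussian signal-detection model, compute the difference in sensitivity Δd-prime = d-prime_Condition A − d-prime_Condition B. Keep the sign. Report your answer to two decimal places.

Δd-prime = 0.43

Condition A: z(0.6094) = 0.278, z(0.1750) = -0.935, d' = 1.213
Condition B: z(0.5520) = 0.131, z(0.2560) = -0.656, d' = 0.787
Δd' = d'_Condition A − d'_Condition B = 1.213 − 0.787 = 0.426
Condition A has the higher sensitivity.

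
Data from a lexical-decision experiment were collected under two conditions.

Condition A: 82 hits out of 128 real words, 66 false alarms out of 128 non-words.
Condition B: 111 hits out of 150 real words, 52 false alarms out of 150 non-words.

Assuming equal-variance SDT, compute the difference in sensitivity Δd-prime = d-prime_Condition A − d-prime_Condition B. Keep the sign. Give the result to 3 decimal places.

Δd-prime = -0.717

Condition A: z(0.6406) = 0.3601, z(0.5156) = 0.0391, d' = 0.3210
Condition B: z(0.7400) = 0.6433, z(0.3467) = -0.3942, d' = 1.0375
Δd' = d'_Condition A − d'_Condition B = 0.3210 − 1.0375 = -0.7165
Condition B has the higher sensitivity.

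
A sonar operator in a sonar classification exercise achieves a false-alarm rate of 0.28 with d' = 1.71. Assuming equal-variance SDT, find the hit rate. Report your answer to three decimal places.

z(false-alarm rate) = z(0.28) = -0.5828
z(H) = z(FA) + d' = -0.5828 + 1.71 = 1.1272
hit rate = Φ(1.1272) = 0.8702

hit rate = 0.870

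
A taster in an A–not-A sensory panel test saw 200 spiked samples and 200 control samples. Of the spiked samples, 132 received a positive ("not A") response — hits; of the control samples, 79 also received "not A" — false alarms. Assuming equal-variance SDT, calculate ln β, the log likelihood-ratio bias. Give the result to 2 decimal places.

H = 132/200 = 0.6600
FA = 79/200 = 0.3950
z(0.6600) = 0.412, z(0.3950) = -0.266
ln β = −½·[z(H)² − z(FA)²] = −0.5 × (0.170 − 0.071) = -0.0495

ln β = -0.05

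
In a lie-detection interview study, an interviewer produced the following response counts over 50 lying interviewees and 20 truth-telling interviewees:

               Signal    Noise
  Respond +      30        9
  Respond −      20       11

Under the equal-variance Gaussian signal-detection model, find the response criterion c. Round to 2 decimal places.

H = 30/50 = 0.6000
FA = 9/20 = 0.4500
z(H) = z(0.6000) = 0.253
z(FA) = z(0.4500) = -0.126
c = −½·[z(H) + z(FA)] = −0.5 × (0.253 + (-0.126)) = -0.0635
c < 0: the interviewer has a liberal response bias.

c = -0.06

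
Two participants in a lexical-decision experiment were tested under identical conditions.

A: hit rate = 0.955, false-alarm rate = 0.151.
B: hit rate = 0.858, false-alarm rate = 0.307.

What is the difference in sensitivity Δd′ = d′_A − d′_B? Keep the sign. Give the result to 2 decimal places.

A: z(0.955) = 1.695, z(0.151) = -1.032, d' = 2.727
B: z(0.858) = 1.071, z(0.307) = -0.504, d' = 1.575
Δd' = d'_A − d'_B = 2.727 − 1.575 = 1.152
A has the higher sensitivity.

Δd′ = 1.15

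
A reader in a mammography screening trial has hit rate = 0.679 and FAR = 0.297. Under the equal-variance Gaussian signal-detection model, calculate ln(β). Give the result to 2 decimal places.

z(0.679) = 0.465, z(0.297) = -0.533
ln β = −½·[z(H)² − z(FA)²] = −0.5 × (0.216 − 0.284) = 0.034

ln β = 0.03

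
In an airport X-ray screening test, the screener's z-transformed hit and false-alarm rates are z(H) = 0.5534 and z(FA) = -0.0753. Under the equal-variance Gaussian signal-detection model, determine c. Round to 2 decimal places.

c = -0.24

c = −½·[z(H) + z(FA)] = −½·(0.5534 + (-0.0753)) = -0.23905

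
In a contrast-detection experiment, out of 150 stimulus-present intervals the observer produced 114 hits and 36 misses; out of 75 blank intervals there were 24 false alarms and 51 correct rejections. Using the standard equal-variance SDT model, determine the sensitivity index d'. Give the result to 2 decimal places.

H = 114/150 = 0.7600
FA = 24/75 = 0.3200
Φ⁻¹(H) = Φ⁻¹(0.7600) = 0.706
Φ⁻¹(FA) = Φ⁻¹(0.3200) = -0.468
d' = z(H) − z(FA) = 0.706 − (-0.468) = 1.174

d' = 1.17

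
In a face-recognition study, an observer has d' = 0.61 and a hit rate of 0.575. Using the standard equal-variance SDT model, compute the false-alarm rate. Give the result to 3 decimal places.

false-alarm rate = 0.337

z(hit rate) = z(0.575) = 0.1891
z(FA) = z(H) − d' = 0.1891 − 0.61 = -0.4209
false-alarm rate = Φ(-0.4209) = 0.3369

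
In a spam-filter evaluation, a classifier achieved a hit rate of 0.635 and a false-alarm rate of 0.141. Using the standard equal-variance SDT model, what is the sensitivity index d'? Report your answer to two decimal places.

z(H) = z(0.635) = 0.345
z(FA) = z(0.141) = -1.076
d' = z(H) − z(FA) = 0.345 − (-1.076) = 1.421

d' = 1.42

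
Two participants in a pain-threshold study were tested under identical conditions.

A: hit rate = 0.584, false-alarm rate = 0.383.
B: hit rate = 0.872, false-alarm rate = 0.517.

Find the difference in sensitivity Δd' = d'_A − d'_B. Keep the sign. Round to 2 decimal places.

A: z(0.584) = 0.212, z(0.383) = -0.298, d' = 0.510
B: z(0.872) = 1.136, z(0.517) = 0.043, d' = 1.093
Δd' = d'_A − d'_B = 0.510 − 1.093 = -0.583
B has the higher sensitivity.

Δd' = -0.58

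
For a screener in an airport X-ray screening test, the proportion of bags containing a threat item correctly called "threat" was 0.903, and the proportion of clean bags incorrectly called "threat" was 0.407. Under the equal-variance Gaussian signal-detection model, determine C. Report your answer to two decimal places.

Φ⁻¹(H) = Φ⁻¹(0.903) = 1.299
Φ⁻¹(FA) = Φ⁻¹(0.407) = -0.235
c = −½·[z(H) + z(FA)] = −0.5 × (1.299 + (-0.235)) = -0.532

C = -0.53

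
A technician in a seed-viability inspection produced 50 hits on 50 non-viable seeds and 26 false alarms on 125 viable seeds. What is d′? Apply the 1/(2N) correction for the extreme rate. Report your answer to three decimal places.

d′ = 3.140

The hit rate is 50/50 = 1, so apply the 1/(2N) correction: H → 1 − 1/(2·50) = 0.99000.
z(H) = z(0.99000) = 2.3263
z(FA) = z(0.20800) = -0.8134
d' = 2.3263 − (-0.8134) = 3.1397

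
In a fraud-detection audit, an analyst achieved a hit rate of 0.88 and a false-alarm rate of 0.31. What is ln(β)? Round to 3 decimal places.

ln β = -0.567

Φ⁻¹(H) = Φ⁻¹(0.88) = 1.1750
Φ⁻¹(FA) = Φ⁻¹(0.31) = -0.4959
ln β = −½·[z(H)² − z(FA)²] = −0.5 × (1.3806 − 0.2459) = -0.56735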